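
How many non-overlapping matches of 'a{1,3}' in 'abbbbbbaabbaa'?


Pattern 'a{1,3}' matches between 1 and 3 consecutive a's (greedy).
String: 'abbbbbbaabbaa'
Finding runs of a's and applying greedy matching:
  Run at pos 0: 'a' (length 1)
  Run at pos 7: 'aa' (length 2)
  Run at pos 11: 'aa' (length 2)
Matches: ['a', 'aa', 'aa']
Count: 3

3


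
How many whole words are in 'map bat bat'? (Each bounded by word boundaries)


Word boundaries (\b) mark the start/end of each word.
Text: 'map bat bat'
Splitting by whitespace:
  Word 1: 'map'
  Word 2: 'bat'
  Word 3: 'bat'
Total whole words: 3

3


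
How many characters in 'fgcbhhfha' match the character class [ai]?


Character class [ai] matches any of: {a, i}
Scanning string 'fgcbhhfha' character by character:
  pos 0: 'f' -> no
  pos 1: 'g' -> no
  pos 2: 'c' -> no
  pos 3: 'b' -> no
  pos 4: 'h' -> no
  pos 5: 'h' -> no
  pos 6: 'f' -> no
  pos 7: 'h' -> no
  pos 8: 'a' -> MATCH
Total matches: 1

1


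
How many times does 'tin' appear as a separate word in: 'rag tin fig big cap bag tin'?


Scanning each word for exact match 'tin':
  Word 1: 'rag' -> no
  Word 2: 'tin' -> MATCH
  Word 3: 'fig' -> no
  Word 4: 'big' -> no
  Word 5: 'cap' -> no
  Word 6: 'bag' -> no
  Word 7: 'tin' -> MATCH
Total matches: 2

2


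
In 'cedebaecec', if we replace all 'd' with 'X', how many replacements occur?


re.sub('d', 'X', text) replaces every occurrence of 'd' with 'X'.
Text: 'cedebaecec'
Scanning for 'd':
  pos 2: 'd' -> replacement #1
Total replacements: 1

1


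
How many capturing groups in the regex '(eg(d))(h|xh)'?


To count capturing groups, count each '(' that starts a group.
Pattern: '(eg(d))(h|xh)'
Walking through the pattern:
  Position 0: '(' -> group #1
  Position 3: '(' -> group #2
  Position 7: '(' -> group #3
Total capturing groups: 3

3


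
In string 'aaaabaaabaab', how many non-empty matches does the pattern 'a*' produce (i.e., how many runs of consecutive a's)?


Pattern 'a*' matches zero or more a's. We want non-empty runs of consecutive a's.
String: 'aaaabaaabaab'
Walking through the string to find runs of a's:
  Run 1: positions 0-3 -> 'aaaa'
  Run 2: positions 5-7 -> 'aaa'
  Run 3: positions 9-10 -> 'aa'
Non-empty runs found: ['aaaa', 'aaa', 'aa']
Count: 3

3


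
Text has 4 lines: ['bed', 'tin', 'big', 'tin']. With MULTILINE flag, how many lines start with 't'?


With MULTILINE flag, ^ matches the start of each line.
Lines: ['bed', 'tin', 'big', 'tin']
Checking which lines start with 't':
  Line 1: 'bed' -> no
  Line 2: 'tin' -> MATCH
  Line 3: 'big' -> no
  Line 4: 'tin' -> MATCH
Matching lines: ['tin', 'tin']
Count: 2

2


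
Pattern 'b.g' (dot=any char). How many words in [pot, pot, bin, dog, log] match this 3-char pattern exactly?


Pattern 'b.g' means: starts with 'b', any single char, ends with 'g'.
Checking each word (must be exactly 3 chars):
  'pot' (len=3): no
  'pot' (len=3): no
  'bin' (len=3): no
  'dog' (len=3): no
  'log' (len=3): no
Matching words: []
Total: 0

0


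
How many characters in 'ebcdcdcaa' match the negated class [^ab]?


Negated class [^ab] matches any char NOT in {a, b}
Scanning 'ebcdcdcaa':
  pos 0: 'e' -> MATCH
  pos 1: 'b' -> no (excluded)
  pos 2: 'c' -> MATCH
  pos 3: 'd' -> MATCH
  pos 4: 'c' -> MATCH
  pos 5: 'd' -> MATCH
  pos 6: 'c' -> MATCH
  pos 7: 'a' -> no (excluded)
  pos 8: 'a' -> no (excluded)
Total matches: 6

6


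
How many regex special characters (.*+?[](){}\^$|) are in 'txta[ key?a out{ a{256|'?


Regex special characters are: . * + ? [ ] ( ) { } \ ^ $ |
Scanning 'txta[ key?a out{ a{256|':
  pos 4: '[' -> SPECIAL
  pos 9: '?' -> SPECIAL
  pos 15: '{' -> SPECIAL
  pos 18: '{' -> SPECIAL
  pos 22: '|' -> SPECIAL
Special chars found: ['[', '?', '{', '{', '|']
Total: 5

5


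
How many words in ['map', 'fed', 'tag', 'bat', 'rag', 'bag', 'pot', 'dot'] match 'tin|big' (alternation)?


Alternation 'tin|big' matches either 'tin' or 'big'.
Checking each word:
  'map' -> no
  'fed' -> no
  'tag' -> no
  'bat' -> no
  'rag' -> no
  'bag' -> no
  'pot' -> no
  'dot' -> no
Matches: []
Count: 0

0


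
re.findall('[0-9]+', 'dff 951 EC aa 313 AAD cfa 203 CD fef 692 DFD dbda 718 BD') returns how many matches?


Pattern '[0-9]+' finds one or more digits.
Text: 'dff 951 EC aa 313 AAD cfa 203 CD fef 692 DFD dbda 718 BD'
Scanning for matches:
  Match 1: '951'
  Match 2: '313'
  Match 3: '203'
  Match 4: '692'
  Match 5: '718'
Total matches: 5

5


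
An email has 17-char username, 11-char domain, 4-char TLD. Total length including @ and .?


An email address has format: username@domain.tld
Username length: 17
'@' character: 1
Domain length: 11
'.' character: 1
TLD length: 4
Total = 17 + 1 + 11 + 1 + 4 = 34

34


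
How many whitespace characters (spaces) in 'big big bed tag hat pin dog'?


\s matches whitespace characters (spaces, tabs, etc.).
Text: 'big big bed tag hat pin dog'
This text has 7 words separated by spaces.
Number of spaces = number of words - 1 = 7 - 1 = 6

6


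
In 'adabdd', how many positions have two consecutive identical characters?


Looking for consecutive identical characters in 'adabdd':
  pos 0-1: 'a' vs 'd' -> different
  pos 1-2: 'd' vs 'a' -> different
  pos 2-3: 'a' vs 'b' -> different
  pos 3-4: 'b' vs 'd' -> different
  pos 4-5: 'd' vs 'd' -> MATCH ('dd')
Consecutive identical pairs: ['dd']
Count: 1

1


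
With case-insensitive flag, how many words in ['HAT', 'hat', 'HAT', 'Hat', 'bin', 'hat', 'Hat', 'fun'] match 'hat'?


Case-insensitive matching: compare each word's lowercase form to 'hat'.
  'HAT' -> lower='hat' -> MATCH
  'hat' -> lower='hat' -> MATCH
  'HAT' -> lower='hat' -> MATCH
  'Hat' -> lower='hat' -> MATCH
  'bin' -> lower='bin' -> no
  'hat' -> lower='hat' -> MATCH
  'Hat' -> lower='hat' -> MATCH
  'fun' -> lower='fun' -> no
Matches: ['HAT', 'hat', 'HAT', 'Hat', 'hat', 'Hat']
Count: 6

6


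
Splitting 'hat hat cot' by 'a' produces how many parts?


Splitting by 'a' breaks the string at each occurrence of the separator.
Text: 'hat hat cot'
Parts after split:
  Part 1: 'h'
  Part 2: 't h'
  Part 3: 't cot'
Total parts: 3

3


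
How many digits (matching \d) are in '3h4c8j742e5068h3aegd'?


\d matches any digit 0-9.
Scanning '3h4c8j742e5068h3aegd':
  pos 0: '3' -> DIGIT
  pos 2: '4' -> DIGIT
  pos 4: '8' -> DIGIT
  pos 6: '7' -> DIGIT
  pos 7: '4' -> DIGIT
  pos 8: '2' -> DIGIT
  pos 10: '5' -> DIGIT
  pos 11: '0' -> DIGIT
  pos 12: '6' -> DIGIT
  pos 13: '8' -> DIGIT
  pos 15: '3' -> DIGIT
Digits found: ['3', '4', '8', '7', '4', '2', '5', '0', '6', '8', '3']
Total: 11

11


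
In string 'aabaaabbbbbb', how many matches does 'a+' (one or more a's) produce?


Pattern 'a+' matches one or more consecutive a's.
String: 'aabaaabbbbbb'
Scanning for runs of a:
  Match 1: 'aa' (length 2)
  Match 2: 'aaa' (length 3)
Total matches: 2

2


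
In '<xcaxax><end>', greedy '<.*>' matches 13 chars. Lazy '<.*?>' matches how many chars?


Greedy '<.*>' tries to match as MUCH as possible.
Lazy '<.*?>' tries to match as LITTLE as possible.

String: '<xcaxax><end>'
Greedy '<.*>' starts at first '<' and extends to the LAST '>': '<xcaxax><end>' (13 chars)
Lazy '<.*?>' starts at first '<' and stops at the FIRST '>': '<xcaxax>' (8 chars)

8


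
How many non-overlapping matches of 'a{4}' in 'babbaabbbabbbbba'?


Pattern 'a{4}' matches exactly 4 consecutive a's (greedy, non-overlapping).
String: 'babbaabbbabbbbba'
Scanning for runs of a's:
  Run at pos 1: 'a' (length 1) -> 0 match(es)
  Run at pos 4: 'aa' (length 2) -> 0 match(es)
  Run at pos 9: 'a' (length 1) -> 0 match(es)
  Run at pos 15: 'a' (length 1) -> 0 match(es)
Matches found: []
Total: 0

0


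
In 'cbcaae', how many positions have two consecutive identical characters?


Looking for consecutive identical characters in 'cbcaae':
  pos 0-1: 'c' vs 'b' -> different
  pos 1-2: 'b' vs 'c' -> different
  pos 2-3: 'c' vs 'a' -> different
  pos 3-4: 'a' vs 'a' -> MATCH ('aa')
  pos 4-5: 'a' vs 'e' -> different
Consecutive identical pairs: ['aa']
Count: 1

1


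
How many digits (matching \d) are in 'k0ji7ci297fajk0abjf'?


\d matches any digit 0-9.
Scanning 'k0ji7ci297fajk0abjf':
  pos 1: '0' -> DIGIT
  pos 4: '7' -> DIGIT
  pos 7: '2' -> DIGIT
  pos 8: '9' -> DIGIT
  pos 9: '7' -> DIGIT
  pos 14: '0' -> DIGIT
Digits found: ['0', '7', '2', '9', '7', '0']
Total: 6

6


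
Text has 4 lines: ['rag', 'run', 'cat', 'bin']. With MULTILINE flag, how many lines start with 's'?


With MULTILINE flag, ^ matches the start of each line.
Lines: ['rag', 'run', 'cat', 'bin']
Checking which lines start with 's':
  Line 1: 'rag' -> no
  Line 2: 'run' -> no
  Line 3: 'cat' -> no
  Line 4: 'bin' -> no
Matching lines: []
Count: 0

0


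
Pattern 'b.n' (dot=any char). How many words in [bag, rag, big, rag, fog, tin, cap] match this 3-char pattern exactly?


Pattern 'b.n' means: starts with 'b', any single char, ends with 'n'.
Checking each word (must be exactly 3 chars):
  'bag' (len=3): no
  'rag' (len=3): no
  'big' (len=3): no
  'rag' (len=3): no
  'fog' (len=3): no
  'tin' (len=3): no
  'cap' (len=3): no
Matching words: []
Total: 0

0


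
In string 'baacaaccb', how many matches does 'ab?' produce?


Pattern 'ab?' matches 'a' optionally followed by 'b'.
String: 'baacaaccb'
Scanning left to right for 'a' then checking next char:
  Match 1: 'a' (a not followed by b)
  Match 2: 'a' (a not followed by b)
  Match 3: 'a' (a not followed by b)
  Match 4: 'a' (a not followed by b)
Total matches: 4

4


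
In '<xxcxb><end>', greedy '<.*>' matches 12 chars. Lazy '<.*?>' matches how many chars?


Greedy '<.*>' tries to match as MUCH as possible.
Lazy '<.*?>' tries to match as LITTLE as possible.

String: '<xxcxb><end>'
Greedy '<.*>' starts at first '<' and extends to the LAST '>': '<xxcxb><end>' (12 chars)
Lazy '<.*?>' starts at first '<' and stops at the FIRST '>': '<xxcxb>' (7 chars)

7


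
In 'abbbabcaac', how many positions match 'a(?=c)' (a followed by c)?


Lookahead 'a(?=c)' matches 'a' only when followed by 'c'.
String: 'abbbabcaac'
Checking each position where char is 'a':
  pos 0: 'a' -> no (next='b')
  pos 4: 'a' -> no (next='b')
  pos 7: 'a' -> no (next='a')
  pos 8: 'a' -> MATCH (next='c')
Matching positions: [8]
Count: 1

1


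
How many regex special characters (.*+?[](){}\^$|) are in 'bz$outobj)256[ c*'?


Regex special characters are: . * + ? [ ] ( ) { } \ ^ $ |
Scanning 'bz$outobj)256[ c*':
  pos 2: '$' -> SPECIAL
  pos 9: ')' -> SPECIAL
  pos 13: '[' -> SPECIAL
  pos 16: '*' -> SPECIAL
Special chars found: ['$', ')', '[', '*']
Total: 4

4


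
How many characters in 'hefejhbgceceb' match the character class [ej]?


Character class [ej] matches any of: {e, j}
Scanning string 'hefejhbgceceb' character by character:
  pos 0: 'h' -> no
  pos 1: 'e' -> MATCH
  pos 2: 'f' -> no
  pos 3: 'e' -> MATCH
  pos 4: 'j' -> MATCH
  pos 5: 'h' -> no
  pos 6: 'b' -> no
  pos 7: 'g' -> no
  pos 8: 'c' -> no
  pos 9: 'e' -> MATCH
  pos 10: 'c' -> no
  pos 11: 'e' -> MATCH
  pos 12: 'b' -> no
Total matches: 5

5


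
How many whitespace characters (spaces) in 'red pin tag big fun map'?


\s matches whitespace characters (spaces, tabs, etc.).
Text: 'red pin tag big fun map'
This text has 6 words separated by spaces.
Number of spaces = number of words - 1 = 6 - 1 = 5

5


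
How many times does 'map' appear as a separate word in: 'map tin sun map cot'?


Scanning each word for exact match 'map':
  Word 1: 'map' -> MATCH
  Word 2: 'tin' -> no
  Word 3: 'sun' -> no
  Word 4: 'map' -> MATCH
  Word 5: 'cot' -> no
Total matches: 2

2


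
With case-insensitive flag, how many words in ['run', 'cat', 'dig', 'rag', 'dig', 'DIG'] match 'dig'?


Case-insensitive matching: compare each word's lowercase form to 'dig'.
  'run' -> lower='run' -> no
  'cat' -> lower='cat' -> no
  'dig' -> lower='dig' -> MATCH
  'rag' -> lower='rag' -> no
  'dig' -> lower='dig' -> MATCH
  'DIG' -> lower='dig' -> MATCH
Matches: ['dig', 'dig', 'DIG']
Count: 3

3


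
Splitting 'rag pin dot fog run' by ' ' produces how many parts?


Splitting by ' ' breaks the string at each occurrence of the separator.
Text: 'rag pin dot fog run'
Parts after split:
  Part 1: 'rag'
  Part 2: 'pin'
  Part 3: 'dot'
  Part 4: 'fog'
  Part 5: 'run'
Total parts: 5

5


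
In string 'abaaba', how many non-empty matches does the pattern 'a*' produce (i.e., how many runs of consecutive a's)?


Pattern 'a*' matches zero or more a's. We want non-empty runs of consecutive a's.
String: 'abaaba'
Walking through the string to find runs of a's:
  Run 1: positions 0-0 -> 'a'
  Run 2: positions 2-3 -> 'aa'
  Run 3: positions 5-5 -> 'a'
Non-empty runs found: ['a', 'aa', 'a']
Count: 3

3


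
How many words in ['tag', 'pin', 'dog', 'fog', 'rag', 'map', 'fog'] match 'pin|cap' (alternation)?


Alternation 'pin|cap' matches either 'pin' or 'cap'.
Checking each word:
  'tag' -> no
  'pin' -> MATCH
  'dog' -> no
  'fog' -> no
  'rag' -> no
  'map' -> no
  'fog' -> no
Matches: ['pin']
Count: 1

1


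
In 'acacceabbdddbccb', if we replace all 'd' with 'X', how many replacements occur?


re.sub('d', 'X', text) replaces every occurrence of 'd' with 'X'.
Text: 'acacceabbdddbccb'
Scanning for 'd':
  pos 9: 'd' -> replacement #1
  pos 10: 'd' -> replacement #2
  pos 11: 'd' -> replacement #3
Total replacements: 3

3


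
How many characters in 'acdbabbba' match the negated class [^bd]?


Negated class [^bd] matches any char NOT in {b, d}
Scanning 'acdbabbba':
  pos 0: 'a' -> MATCH
  pos 1: 'c' -> MATCH
  pos 2: 'd' -> no (excluded)
  pos 3: 'b' -> no (excluded)
  pos 4: 'a' -> MATCH
  pos 5: 'b' -> no (excluded)
  pos 6: 'b' -> no (excluded)
  pos 7: 'b' -> no (excluded)
  pos 8: 'a' -> MATCH
Total matches: 4

4


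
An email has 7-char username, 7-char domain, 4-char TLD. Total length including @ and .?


An email address has format: username@domain.tld
Username length: 7
'@' character: 1
Domain length: 7
'.' character: 1
TLD length: 4
Total = 7 + 1 + 7 + 1 + 4 = 20

20


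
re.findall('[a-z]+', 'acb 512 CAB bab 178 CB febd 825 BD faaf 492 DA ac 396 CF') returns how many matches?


Pattern '[a-z]+' finds one or more lowercase letters.
Text: 'acb 512 CAB bab 178 CB febd 825 BD faaf 492 DA ac 396 CF'
Scanning for matches:
  Match 1: 'acb'
  Match 2: 'bab'
  Match 3: 'febd'
  Match 4: 'faaf'
  Match 5: 'ac'
Total matches: 5

5


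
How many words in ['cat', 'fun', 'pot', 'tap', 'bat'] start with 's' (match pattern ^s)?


Pattern ^s anchors to start of word. Check which words begin with 's':
  'cat' -> no
  'fun' -> no
  'pot' -> no
  'tap' -> no
  'bat' -> no
Matching words: []
Count: 0

0


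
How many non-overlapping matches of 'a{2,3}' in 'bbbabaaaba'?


Pattern 'a{2,3}' matches between 2 and 3 consecutive a's (greedy).
String: 'bbbabaaaba'
Finding runs of a's and applying greedy matching:
  Run at pos 3: 'a' (length 1)
  Run at pos 5: 'aaa' (length 3)
  Run at pos 9: 'a' (length 1)
Matches: ['aaa']
Count: 1

1


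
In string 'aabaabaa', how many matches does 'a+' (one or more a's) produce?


Pattern 'a+' matches one or more consecutive a's.
String: 'aabaabaa'
Scanning for runs of a:
  Match 1: 'aa' (length 2)
  Match 2: 'aa' (length 2)
  Match 3: 'aa' (length 2)
Total matches: 3

3


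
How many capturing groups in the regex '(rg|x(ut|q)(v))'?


To count capturing groups, count each '(' that starts a group.
Pattern: '(rg|x(ut|q)(v))'
Walking through the pattern:
  Position 0: '(' -> group #1
  Position 5: '(' -> group #2
  Position 11: '(' -> group #3
Total capturing groups: 3

3


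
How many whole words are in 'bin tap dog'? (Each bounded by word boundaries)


Word boundaries (\b) mark the start/end of each word.
Text: 'bin tap dog'
Splitting by whitespace:
  Word 1: 'bin'
  Word 2: 'tap'
  Word 3: 'dog'
Total whole words: 3

3


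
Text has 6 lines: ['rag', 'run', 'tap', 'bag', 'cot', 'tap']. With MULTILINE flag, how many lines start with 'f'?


With MULTILINE flag, ^ matches the start of each line.
Lines: ['rag', 'run', 'tap', 'bag', 'cot', 'tap']
Checking which lines start with 'f':
  Line 1: 'rag' -> no
  Line 2: 'run' -> no
  Line 3: 'tap' -> no
  Line 4: 'bag' -> no
  Line 5: 'cot' -> no
  Line 6: 'tap' -> no
Matching lines: []
Count: 0

0


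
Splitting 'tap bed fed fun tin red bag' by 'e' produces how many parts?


Splitting by 'e' breaks the string at each occurrence of the separator.
Text: 'tap bed fed fun tin red bag'
Parts after split:
  Part 1: 'tap b'
  Part 2: 'd f'
  Part 3: 'd fun tin r'
  Part 4: 'd bag'
Total parts: 4

4


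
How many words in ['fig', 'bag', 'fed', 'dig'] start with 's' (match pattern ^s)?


Pattern ^s anchors to start of word. Check which words begin with 's':
  'fig' -> no
  'bag' -> no
  'fed' -> no
  'dig' -> no
Matching words: []
Count: 0

0


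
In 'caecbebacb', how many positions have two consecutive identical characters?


Looking for consecutive identical characters in 'caecbebacb':
  pos 0-1: 'c' vs 'a' -> different
  pos 1-2: 'a' vs 'e' -> different
  pos 2-3: 'e' vs 'c' -> different
  pos 3-4: 'c' vs 'b' -> different
  pos 4-5: 'b' vs 'e' -> different
  pos 5-6: 'e' vs 'b' -> different
  pos 6-7: 'b' vs 'a' -> different
  pos 7-8: 'a' vs 'c' -> different
  pos 8-9: 'c' vs 'b' -> different
Consecutive identical pairs: []
Count: 0

0


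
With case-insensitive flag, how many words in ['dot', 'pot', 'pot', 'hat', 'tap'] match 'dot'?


Case-insensitive matching: compare each word's lowercase form to 'dot'.
  'dot' -> lower='dot' -> MATCH
  'pot' -> lower='pot' -> no
  'pot' -> lower='pot' -> no
  'hat' -> lower='hat' -> no
  'tap' -> lower='tap' -> no
Matches: ['dot']
Count: 1

1


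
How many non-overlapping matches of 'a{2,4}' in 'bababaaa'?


Pattern 'a{2,4}' matches between 2 and 4 consecutive a's (greedy).
String: 'bababaaa'
Finding runs of a's and applying greedy matching:
  Run at pos 1: 'a' (length 1)
  Run at pos 3: 'a' (length 1)
  Run at pos 5: 'aaa' (length 3)
Matches: ['aaa']
Count: 1

1


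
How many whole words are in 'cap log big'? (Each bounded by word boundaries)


Word boundaries (\b) mark the start/end of each word.
Text: 'cap log big'
Splitting by whitespace:
  Word 1: 'cap'
  Word 2: 'log'
  Word 3: 'big'
Total whole words: 3

3


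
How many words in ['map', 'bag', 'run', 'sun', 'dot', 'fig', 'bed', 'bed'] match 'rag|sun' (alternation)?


Alternation 'rag|sun' matches either 'rag' or 'sun'.
Checking each word:
  'map' -> no
  'bag' -> no
  'run' -> no
  'sun' -> MATCH
  'dot' -> no
  'fig' -> no
  'bed' -> no
  'bed' -> no
Matches: ['sun']
Count: 1

1


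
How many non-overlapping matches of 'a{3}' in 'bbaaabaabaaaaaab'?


Pattern 'a{3}' matches exactly 3 consecutive a's (greedy, non-overlapping).
String: 'bbaaabaabaaaaaab'
Scanning for runs of a's:
  Run at pos 2: 'aaa' (length 3) -> 1 match(es)
  Run at pos 6: 'aa' (length 2) -> 0 match(es)
  Run at pos 9: 'aaaaaa' (length 6) -> 2 match(es)
Matches found: ['aaa', 'aaa', 'aaa']
Total: 3

3


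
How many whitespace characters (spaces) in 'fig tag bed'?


\s matches whitespace characters (spaces, tabs, etc.).
Text: 'fig tag bed'
This text has 3 words separated by spaces.
Number of spaces = number of words - 1 = 3 - 1 = 2

2


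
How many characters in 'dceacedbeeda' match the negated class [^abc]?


Negated class [^abc] matches any char NOT in {a, b, c}
Scanning 'dceacedbeeda':
  pos 0: 'd' -> MATCH
  pos 1: 'c' -> no (excluded)
  pos 2: 'e' -> MATCH
  pos 3: 'a' -> no (excluded)
  pos 4: 'c' -> no (excluded)
  pos 5: 'e' -> MATCH
  pos 6: 'd' -> MATCH
  pos 7: 'b' -> no (excluded)
  pos 8: 'e' -> MATCH
  pos 9: 'e' -> MATCH
  pos 10: 'd' -> MATCH
  pos 11: 'a' -> no (excluded)
Total matches: 7

7


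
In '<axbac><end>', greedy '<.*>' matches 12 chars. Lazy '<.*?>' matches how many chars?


Greedy '<.*>' tries to match as MUCH as possible.
Lazy '<.*?>' tries to match as LITTLE as possible.

String: '<axbac><end>'
Greedy '<.*>' starts at first '<' and extends to the LAST '>': '<axbac><end>' (12 chars)
Lazy '<.*?>' starts at first '<' and stops at the FIRST '>': '<axbac>' (7 chars)

7


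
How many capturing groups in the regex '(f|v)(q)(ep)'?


To count capturing groups, count each '(' that starts a group.
Pattern: '(f|v)(q)(ep)'
Walking through the pattern:
  Position 0: '(' -> group #1
  Position 5: '(' -> group #2
  Position 8: '(' -> group #3
Total capturing groups: 3

3


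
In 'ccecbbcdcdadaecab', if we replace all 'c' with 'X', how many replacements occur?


re.sub('c', 'X', text) replaces every occurrence of 'c' with 'X'.
Text: 'ccecbbcdcdadaecab'
Scanning for 'c':
  pos 0: 'c' -> replacement #1
  pos 1: 'c' -> replacement #2
  pos 3: 'c' -> replacement #3
  pos 6: 'c' -> replacement #4
  pos 8: 'c' -> replacement #5
  pos 14: 'c' -> replacement #6
Total replacements: 6

6


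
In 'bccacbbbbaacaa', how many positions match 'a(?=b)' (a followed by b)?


Lookahead 'a(?=b)' matches 'a' only when followed by 'b'.
String: 'bccacbbbbaacaa'
Checking each position where char is 'a':
  pos 3: 'a' -> no (next='c')
  pos 9: 'a' -> no (next='a')
  pos 10: 'a' -> no (next='c')
  pos 12: 'a' -> no (next='a')
Matching positions: []
Count: 0

0


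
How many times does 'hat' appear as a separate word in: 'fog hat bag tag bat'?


Scanning each word for exact match 'hat':
  Word 1: 'fog' -> no
  Word 2: 'hat' -> MATCH
  Word 3: 'bag' -> no
  Word 4: 'tag' -> no
  Word 5: 'bat' -> no
Total matches: 1

1


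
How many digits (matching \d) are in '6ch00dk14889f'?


\d matches any digit 0-9.
Scanning '6ch00dk14889f':
  pos 0: '6' -> DIGIT
  pos 3: '0' -> DIGIT
  pos 4: '0' -> DIGIT
  pos 7: '1' -> DIGIT
  pos 8: '4' -> DIGIT
  pos 9: '8' -> DIGIT
  pos 10: '8' -> DIGIT
  pos 11: '9' -> DIGIT
Digits found: ['6', '0', '0', '1', '4', '8', '8', '9']
Total: 8

8


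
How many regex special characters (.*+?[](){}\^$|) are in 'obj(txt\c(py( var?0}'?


Regex special characters are: . * + ? [ ] ( ) { } \ ^ $ |
Scanning 'obj(txt\c(py( var?0}':
  pos 3: '(' -> SPECIAL
  pos 7: '\' -> SPECIAL
  pos 9: '(' -> SPECIAL
  pos 12: '(' -> SPECIAL
  pos 17: '?' -> SPECIAL
  pos 19: '}' -> SPECIAL
Special chars found: ['(', '\\', '(', '(', '?', '}']
Total: 6

6


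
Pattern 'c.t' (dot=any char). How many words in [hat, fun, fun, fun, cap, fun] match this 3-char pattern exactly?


Pattern 'c.t' means: starts with 'c', any single char, ends with 't'.
Checking each word (must be exactly 3 chars):
  'hat' (len=3): no
  'fun' (len=3): no
  'fun' (len=3): no
  'fun' (len=3): no
  'cap' (len=3): no
  'fun' (len=3): no
Matching words: []
Total: 0

0


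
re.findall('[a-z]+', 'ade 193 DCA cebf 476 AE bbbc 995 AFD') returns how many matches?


Pattern '[a-z]+' finds one or more lowercase letters.
Text: 'ade 193 DCA cebf 476 AE bbbc 995 AFD'
Scanning for matches:
  Match 1: 'ade'
  Match 2: 'cebf'
  Match 3: 'bbbc'
Total matches: 3

3


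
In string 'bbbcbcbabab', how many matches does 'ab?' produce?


Pattern 'ab?' matches 'a' optionally followed by 'b'.
String: 'bbbcbcbabab'
Scanning left to right for 'a' then checking next char:
  Match 1: 'ab' (a followed by b)
  Match 2: 'ab' (a followed by b)
Total matches: 2

2


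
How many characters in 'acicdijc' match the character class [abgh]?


Character class [abgh] matches any of: {a, b, g, h}
Scanning string 'acicdijc' character by character:
  pos 0: 'a' -> MATCH
  pos 1: 'c' -> no
  pos 2: 'i' -> no
  pos 3: 'c' -> no
  pos 4: 'd' -> no
  pos 5: 'i' -> no
  pos 6: 'j' -> no
  pos 7: 'c' -> no
Total matches: 1

1


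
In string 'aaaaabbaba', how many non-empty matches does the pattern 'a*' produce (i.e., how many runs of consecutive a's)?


Pattern 'a*' matches zero or more a's. We want non-empty runs of consecutive a's.
String: 'aaaaabbaba'
Walking through the string to find runs of a's:
  Run 1: positions 0-4 -> 'aaaaa'
  Run 2: positions 7-7 -> 'a'
  Run 3: positions 9-9 -> 'a'
Non-empty runs found: ['aaaaa', 'a', 'a']
Count: 3

3


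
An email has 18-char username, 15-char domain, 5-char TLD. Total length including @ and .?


An email address has format: username@domain.tld
Username length: 18
'@' character: 1
Domain length: 15
'.' character: 1
TLD length: 5
Total = 18 + 1 + 15 + 1 + 5 = 40

40


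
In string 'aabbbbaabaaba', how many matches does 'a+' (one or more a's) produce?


Pattern 'a+' matches one or more consecutive a's.
String: 'aabbbbaabaaba'
Scanning for runs of a:
  Match 1: 'aa' (length 2)
  Match 2: 'aa' (length 2)
  Match 3: 'aa' (length 2)
  Match 4: 'a' (length 1)
Total matches: 4

4


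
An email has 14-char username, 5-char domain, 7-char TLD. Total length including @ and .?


An email address has format: username@domain.tld
Username length: 14
'@' character: 1
Domain length: 5
'.' character: 1
TLD length: 7
Total = 14 + 1 + 5 + 1 + 7 = 28

28


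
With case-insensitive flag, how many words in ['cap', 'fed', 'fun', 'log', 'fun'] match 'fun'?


Case-insensitive matching: compare each word's lowercase form to 'fun'.
  'cap' -> lower='cap' -> no
  'fed' -> lower='fed' -> no
  'fun' -> lower='fun' -> MATCH
  'log' -> lower='log' -> no
  'fun' -> lower='fun' -> MATCH
Matches: ['fun', 'fun']
Count: 2

2


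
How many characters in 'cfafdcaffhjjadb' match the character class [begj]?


Character class [begj] matches any of: {b, e, g, j}
Scanning string 'cfafdcaffhjjadb' character by character:
  pos 0: 'c' -> no
  pos 1: 'f' -> no
  pos 2: 'a' -> no
  pos 3: 'f' -> no
  pos 4: 'd' -> no
  pos 5: 'c' -> no
  pos 6: 'a' -> no
  pos 7: 'f' -> no
  pos 8: 'f' -> no
  pos 9: 'h' -> no
  pos 10: 'j' -> MATCH
  pos 11: 'j' -> MATCH
  pos 12: 'a' -> no
  pos 13: 'd' -> no
  pos 14: 'b' -> MATCH
Total matches: 3

3


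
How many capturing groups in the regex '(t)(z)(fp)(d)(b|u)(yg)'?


To count capturing groups, count each '(' that starts a group.
Pattern: '(t)(z)(fp)(d)(b|u)(yg)'
Walking through the pattern:
  Position 0: '(' -> group #1
  Position 3: '(' -> group #2
  Position 6: '(' -> group #3
  Position 10: '(' -> group #4
  Position 13: '(' -> group #5
  Position 18: '(' -> group #6
Total capturing groups: 6

6


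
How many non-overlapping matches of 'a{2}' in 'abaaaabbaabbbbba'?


Pattern 'a{2}' matches exactly 2 consecutive a's (greedy, non-overlapping).
String: 'abaaaabbaabbbbba'
Scanning for runs of a's:
  Run at pos 0: 'a' (length 1) -> 0 match(es)
  Run at pos 2: 'aaaa' (length 4) -> 2 match(es)
  Run at pos 8: 'aa' (length 2) -> 1 match(es)
  Run at pos 15: 'a' (length 1) -> 0 match(es)
Matches found: ['aa', 'aa', 'aa']
Total: 3

3


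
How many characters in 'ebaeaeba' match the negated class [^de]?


Negated class [^de] matches any char NOT in {d, e}
Scanning 'ebaeaeba':
  pos 0: 'e' -> no (excluded)
  pos 1: 'b' -> MATCH
  pos 2: 'a' -> MATCH
  pos 3: 'e' -> no (excluded)
  pos 4: 'a' -> MATCH
  pos 5: 'e' -> no (excluded)
  pos 6: 'b' -> MATCH
  pos 7: 'a' -> MATCH
Total matches: 5

5


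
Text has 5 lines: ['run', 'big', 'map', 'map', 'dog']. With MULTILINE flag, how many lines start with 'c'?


With MULTILINE flag, ^ matches the start of each line.
Lines: ['run', 'big', 'map', 'map', 'dog']
Checking which lines start with 'c':
  Line 1: 'run' -> no
  Line 2: 'big' -> no
  Line 3: 'map' -> no
  Line 4: 'map' -> no
  Line 5: 'dog' -> no
Matching lines: []
Count: 0

0


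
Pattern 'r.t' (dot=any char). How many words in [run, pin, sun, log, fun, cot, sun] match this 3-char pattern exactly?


Pattern 'r.t' means: starts with 'r', any single char, ends with 't'.
Checking each word (must be exactly 3 chars):
  'run' (len=3): no
  'pin' (len=3): no
  'sun' (len=3): no
  'log' (len=3): no
  'fun' (len=3): no
  'cot' (len=3): no
  'sun' (len=3): no
Matching words: []
Total: 0

0


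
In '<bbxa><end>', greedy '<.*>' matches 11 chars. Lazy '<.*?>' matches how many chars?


Greedy '<.*>' tries to match as MUCH as possible.
Lazy '<.*?>' tries to match as LITTLE as possible.

String: '<bbxa><end>'
Greedy '<.*>' starts at first '<' and extends to the LAST '>': '<bbxa><end>' (11 chars)
Lazy '<.*?>' starts at first '<' and stops at the FIRST '>': '<bbxa>' (6 chars)

6


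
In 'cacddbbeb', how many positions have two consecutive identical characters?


Looking for consecutive identical characters in 'cacddbbeb':
  pos 0-1: 'c' vs 'a' -> different
  pos 1-2: 'a' vs 'c' -> different
  pos 2-3: 'c' vs 'd' -> different
  pos 3-4: 'd' vs 'd' -> MATCH ('dd')
  pos 4-5: 'd' vs 'b' -> different
  pos 5-6: 'b' vs 'b' -> MATCH ('bb')
  pos 6-7: 'b' vs 'e' -> different
  pos 7-8: 'e' vs 'b' -> different
Consecutive identical pairs: ['dd', 'bb']
Count: 2

2


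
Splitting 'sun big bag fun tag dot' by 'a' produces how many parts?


Splitting by 'a' breaks the string at each occurrence of the separator.
Text: 'sun big bag fun tag dot'
Parts after split:
  Part 1: 'sun big b'
  Part 2: 'g fun t'
  Part 3: 'g dot'
Total parts: 3

3


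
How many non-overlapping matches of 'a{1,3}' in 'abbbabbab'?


Pattern 'a{1,3}' matches between 1 and 3 consecutive a's (greedy).
String: 'abbbabbab'
Finding runs of a's and applying greedy matching:
  Run at pos 0: 'a' (length 1)
  Run at pos 4: 'a' (length 1)
  Run at pos 7: 'a' (length 1)
Matches: ['a', 'a', 'a']
Count: 3

3


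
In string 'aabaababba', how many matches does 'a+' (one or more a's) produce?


Pattern 'a+' matches one or more consecutive a's.
String: 'aabaababba'
Scanning for runs of a:
  Match 1: 'aa' (length 2)
  Match 2: 'aa' (length 2)
  Match 3: 'a' (length 1)
  Match 4: 'a' (length 1)
Total matches: 4

4


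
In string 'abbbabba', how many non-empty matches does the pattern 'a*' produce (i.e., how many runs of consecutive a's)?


Pattern 'a*' matches zero or more a's. We want non-empty runs of consecutive a's.
String: 'abbbabba'
Walking through the string to find runs of a's:
  Run 1: positions 0-0 -> 'a'
  Run 2: positions 4-4 -> 'a'
  Run 3: positions 7-7 -> 'a'
Non-empty runs found: ['a', 'a', 'a']
Count: 3

3


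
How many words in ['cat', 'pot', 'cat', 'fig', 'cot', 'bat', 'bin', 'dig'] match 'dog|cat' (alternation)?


Alternation 'dog|cat' matches either 'dog' or 'cat'.
Checking each word:
  'cat' -> MATCH
  'pot' -> no
  'cat' -> MATCH
  'fig' -> no
  'cot' -> no
  'bat' -> no
  'bin' -> no
  'dig' -> no
Matches: ['cat', 'cat']
Count: 2

2


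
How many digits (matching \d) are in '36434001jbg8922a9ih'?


\d matches any digit 0-9.
Scanning '36434001jbg8922a9ih':
  pos 0: '3' -> DIGIT
  pos 1: '6' -> DIGIT
  pos 2: '4' -> DIGIT
  pos 3: '3' -> DIGIT
  pos 4: '4' -> DIGIT
  pos 5: '0' -> DIGIT
  pos 6: '0' -> DIGIT
  pos 7: '1' -> DIGIT
  pos 11: '8' -> DIGIT
  pos 12: '9' -> DIGIT
  pos 13: '2' -> DIGIT
  pos 14: '2' -> DIGIT
  pos 16: '9' -> DIGIT
Digits found: ['3', '6', '4', '3', '4', '0', '0', '1', '8', '9', '2', '2', '9']
Total: 13

13


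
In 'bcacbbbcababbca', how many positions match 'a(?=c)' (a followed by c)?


Lookahead 'a(?=c)' matches 'a' only when followed by 'c'.
String: 'bcacbbbcababbca'
Checking each position where char is 'a':
  pos 2: 'a' -> MATCH (next='c')
  pos 8: 'a' -> no (next='b')
  pos 10: 'a' -> no (next='b')
Matching positions: [2]
Count: 1

1


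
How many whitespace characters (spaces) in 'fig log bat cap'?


\s matches whitespace characters (spaces, tabs, etc.).
Text: 'fig log bat cap'
This text has 4 words separated by spaces.
Number of spaces = number of words - 1 = 4 - 1 = 3

3


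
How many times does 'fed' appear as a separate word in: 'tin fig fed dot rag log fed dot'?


Scanning each word for exact match 'fed':
  Word 1: 'tin' -> no
  Word 2: 'fig' -> no
  Word 3: 'fed' -> MATCH
  Word 4: 'dot' -> no
  Word 5: 'rag' -> no
  Word 6: 'log' -> no
  Word 7: 'fed' -> MATCH
  Word 8: 'dot' -> no
Total matches: 2

2


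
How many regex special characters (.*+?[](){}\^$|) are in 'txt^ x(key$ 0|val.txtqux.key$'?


Regex special characters are: . * + ? [ ] ( ) { } \ ^ $ |
Scanning 'txt^ x(key$ 0|val.txtqux.key$':
  pos 3: '^' -> SPECIAL
  pos 6: '(' -> SPECIAL
  pos 10: '$' -> SPECIAL
  pos 13: '|' -> SPECIAL
  pos 17: '.' -> SPECIAL
  pos 24: '.' -> SPECIAL
  pos 28: '$' -> SPECIAL
Special chars found: ['^', '(', '$', '|', '.', '.', '$']
Total: 7

7


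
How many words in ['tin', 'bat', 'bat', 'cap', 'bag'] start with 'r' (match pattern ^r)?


Pattern ^r anchors to start of word. Check which words begin with 'r':
  'tin' -> no
  'bat' -> no
  'bat' -> no
  'cap' -> no
  'bag' -> no
Matching words: []
Count: 0

0


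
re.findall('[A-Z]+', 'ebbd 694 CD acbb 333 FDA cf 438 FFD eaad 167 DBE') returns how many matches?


Pattern '[A-Z]+' finds one or more uppercase letters.
Text: 'ebbd 694 CD acbb 333 FDA cf 438 FFD eaad 167 DBE'
Scanning for matches:
  Match 1: 'CD'
  Match 2: 'FDA'
  Match 3: 'FFD'
  Match 4: 'DBE'
Total matches: 4

4


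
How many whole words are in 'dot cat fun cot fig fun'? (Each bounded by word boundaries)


Word boundaries (\b) mark the start/end of each word.
Text: 'dot cat fun cot fig fun'
Splitting by whitespace:
  Word 1: 'dot'
  Word 2: 'cat'
  Word 3: 'fun'
  Word 4: 'cot'
  Word 5: 'fig'
  Word 6: 'fun'
Total whole words: 6

6


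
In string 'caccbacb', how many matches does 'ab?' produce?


Pattern 'ab?' matches 'a' optionally followed by 'b'.
String: 'caccbacb'
Scanning left to right for 'a' then checking next char:
  Match 1: 'a' (a not followed by b)
  Match 2: 'a' (a not followed by b)
Total matches: 2

2


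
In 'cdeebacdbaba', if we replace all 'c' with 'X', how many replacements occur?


re.sub('c', 'X', text) replaces every occurrence of 'c' with 'X'.
Text: 'cdeebacdbaba'
Scanning for 'c':
  pos 0: 'c' -> replacement #1
  pos 6: 'c' -> replacement #2
Total replacements: 2

2


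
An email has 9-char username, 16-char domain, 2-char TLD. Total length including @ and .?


An email address has format: username@domain.tld
Username length: 9
'@' character: 1
Domain length: 16
'.' character: 1
TLD length: 2
Total = 9 + 1 + 16 + 1 + 2 = 29

29


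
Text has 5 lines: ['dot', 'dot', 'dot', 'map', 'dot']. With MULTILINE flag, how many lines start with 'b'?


With MULTILINE flag, ^ matches the start of each line.
Lines: ['dot', 'dot', 'dot', 'map', 'dot']
Checking which lines start with 'b':
  Line 1: 'dot' -> no
  Line 2: 'dot' -> no
  Line 3: 'dot' -> no
  Line 4: 'map' -> no
  Line 5: 'dot' -> no
Matching lines: []
Count: 0

0


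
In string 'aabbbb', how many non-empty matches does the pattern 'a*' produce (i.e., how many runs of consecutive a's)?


Pattern 'a*' matches zero or more a's. We want non-empty runs of consecutive a's.
String: 'aabbbb'
Walking through the string to find runs of a's:
  Run 1: positions 0-1 -> 'aa'
Non-empty runs found: ['aa']
Count: 1

1


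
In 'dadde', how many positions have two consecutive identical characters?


Looking for consecutive identical characters in 'dadde':
  pos 0-1: 'd' vs 'a' -> different
  pos 1-2: 'a' vs 'd' -> different
  pos 2-3: 'd' vs 'd' -> MATCH ('dd')
  pos 3-4: 'd' vs 'e' -> different
Consecutive identical pairs: ['dd']
Count: 1

1


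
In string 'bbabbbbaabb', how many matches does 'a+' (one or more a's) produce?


Pattern 'a+' matches one or more consecutive a's.
String: 'bbabbbbaabb'
Scanning for runs of a:
  Match 1: 'a' (length 1)
  Match 2: 'aa' (length 2)
Total matches: 2

2


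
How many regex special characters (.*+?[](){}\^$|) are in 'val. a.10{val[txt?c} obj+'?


Regex special characters are: . * + ? [ ] ( ) { } \ ^ $ |
Scanning 'val. a.10{val[txt?c} obj+':
  pos 3: '.' -> SPECIAL
  pos 6: '.' -> SPECIAL
  pos 9: '{' -> SPECIAL
  pos 13: '[' -> SPECIAL
  pos 17: '?' -> SPECIAL
  pos 19: '}' -> SPECIAL
  pos 24: '+' -> SPECIAL
Special chars found: ['.', '.', '{', '[', '?', '}', '+']
Total: 7

7


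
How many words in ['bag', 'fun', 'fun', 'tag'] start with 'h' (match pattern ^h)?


Pattern ^h anchors to start of word. Check which words begin with 'h':
  'bag' -> no
  'fun' -> no
  'fun' -> no
  'tag' -> no
Matching words: []
Count: 0

0


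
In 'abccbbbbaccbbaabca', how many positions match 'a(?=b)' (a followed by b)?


Lookahead 'a(?=b)' matches 'a' only when followed by 'b'.
String: 'abccbbbbaccbbaabca'
Checking each position where char is 'a':
  pos 0: 'a' -> MATCH (next='b')
  pos 8: 'a' -> no (next='c')
  pos 13: 'a' -> no (next='a')
  pos 14: 'a' -> MATCH (next='b')
Matching positions: [0, 14]
Count: 2

2


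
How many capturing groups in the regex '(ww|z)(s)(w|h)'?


To count capturing groups, count each '(' that starts a group.
Pattern: '(ww|z)(s)(w|h)'
Walking through the pattern:
  Position 0: '(' -> group #1
  Position 6: '(' -> group #2
  Position 9: '(' -> group #3
Total capturing groups: 3

3


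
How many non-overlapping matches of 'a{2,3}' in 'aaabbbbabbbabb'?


Pattern 'a{2,3}' matches between 2 and 3 consecutive a's (greedy).
String: 'aaabbbbabbbabb'
Finding runs of a's and applying greedy matching:
  Run at pos 0: 'aaa' (length 3)
  Run at pos 7: 'a' (length 1)
  Run at pos 11: 'a' (length 1)
Matches: ['aaa']
Count: 1

1


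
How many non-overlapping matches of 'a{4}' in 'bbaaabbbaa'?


Pattern 'a{4}' matches exactly 4 consecutive a's (greedy, non-overlapping).
String: 'bbaaabbbaa'
Scanning for runs of a's:
  Run at pos 2: 'aaa' (length 3) -> 0 match(es)
  Run at pos 8: 'aa' (length 2) -> 0 match(es)
Matches found: []
Total: 0

0


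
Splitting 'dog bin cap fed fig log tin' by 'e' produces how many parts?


Splitting by 'e' breaks the string at each occurrence of the separator.
Text: 'dog bin cap fed fig log tin'
Parts after split:
  Part 1: 'dog bin cap f'
  Part 2: 'd fig log tin'
Total parts: 2

2


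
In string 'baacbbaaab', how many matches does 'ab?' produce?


Pattern 'ab?' matches 'a' optionally followed by 'b'.
String: 'baacbbaaab'
Scanning left to right for 'a' then checking next char:
  Match 1: 'a' (a not followed by b)
  Match 2: 'a' (a not followed by b)
  Match 3: 'a' (a not followed by b)
  Match 4: 'a' (a not followed by b)
  Match 5: 'ab' (a followed by b)
Total matches: 5

5


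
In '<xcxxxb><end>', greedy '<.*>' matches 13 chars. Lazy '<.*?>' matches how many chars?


Greedy '<.*>' tries to match as MUCH as possible.
Lazy '<.*?>' tries to match as LITTLE as possible.

String: '<xcxxxb><end>'
Greedy '<.*>' starts at first '<' and extends to the LAST '>': '<xcxxxb><end>' (13 chars)
Lazy '<.*?>' starts at first '<' and stops at the FIRST '>': '<xcxxxb>' (8 chars)

8


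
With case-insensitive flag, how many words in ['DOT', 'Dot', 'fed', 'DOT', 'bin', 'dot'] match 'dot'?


Case-insensitive matching: compare each word's lowercase form to 'dot'.
  'DOT' -> lower='dot' -> MATCH
  'Dot' -> lower='dot' -> MATCH
  'fed' -> lower='fed' -> no
  'DOT' -> lower='dot' -> MATCH
  'bin' -> lower='bin' -> no
  'dot' -> lower='dot' -> MATCH
Matches: ['DOT', 'Dot', 'DOT', 'dot']
Count: 4

4


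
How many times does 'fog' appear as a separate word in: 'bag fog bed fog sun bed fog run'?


Scanning each word for exact match 'fog':
  Word 1: 'bag' -> no
  Word 2: 'fog' -> MATCH
  Word 3: 'bed' -> no
  Word 4: 'fog' -> MATCH
  Word 5: 'sun' -> no
  Word 6: 'bed' -> no
  Word 7: 'fog' -> MATCH
  Word 8: 'run' -> no
Total matches: 3

3


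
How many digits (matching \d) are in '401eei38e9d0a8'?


\d matches any digit 0-9.
Scanning '401eei38e9d0a8':
  pos 0: '4' -> DIGIT
  pos 1: '0' -> DIGIT
  pos 2: '1' -> DIGIT
  pos 6: '3' -> DIGIT
  pos 7: '8' -> DIGIT
  pos 9: '9' -> DIGIT
  pos 11: '0' -> DIGIT
  pos 13: '8' -> DIGIT
Digits found: ['4', '0', '1', '3', '8', '9', '0', '8']
Total: 8

8


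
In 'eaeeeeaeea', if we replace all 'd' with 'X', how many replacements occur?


re.sub('d', 'X', text) replaces every occurrence of 'd' with 'X'.
Text: 'eaeeeeaeea'
Scanning for 'd':
Total replacements: 0

0


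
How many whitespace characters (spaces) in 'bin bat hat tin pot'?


\s matches whitespace characters (spaces, tabs, etc.).
Text: 'bin bat hat tin pot'
This text has 5 words separated by spaces.
Number of spaces = number of words - 1 = 5 - 1 = 4

4
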